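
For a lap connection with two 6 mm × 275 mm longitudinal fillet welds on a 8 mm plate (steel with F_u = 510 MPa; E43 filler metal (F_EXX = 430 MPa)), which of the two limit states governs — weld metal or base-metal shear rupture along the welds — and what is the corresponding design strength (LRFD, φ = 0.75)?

t_e = 0.707 × 6 = 4.242 mm; L = 550 mm.
Weld metal: φR_n = 0.75 × 0.6 × 430 × 4.242 × 550 × 10⁻³ = 451.5 kN.
Base metal (shear rupture): φR_n = 0.75 × 0.6 × 510 × 8 × 550 × 10⁻³ = 1010 kN.
Governing: weld metal.

φR_n ≈ 451 kN (weld metal governs)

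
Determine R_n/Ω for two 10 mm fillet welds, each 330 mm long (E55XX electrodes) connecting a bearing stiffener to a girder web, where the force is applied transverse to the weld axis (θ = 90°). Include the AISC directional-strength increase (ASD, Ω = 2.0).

E55XX → F_EXX = 550 MPa.
t_e = 0.707 × 10 = 7.07 mm; A_we = 7.07 × 660 = 4666 mm².
Directional factor: 1.0 + 0.5 sin^1.5(90°) = 1.5.
F_nw = 0.6 × 550 × 1.5 = 495 MPa.
R_n/Ω = (495 × 4666) / 2.0 × 10⁻³ = 1155 kN.

R_n/Ω ≈ 1150 kN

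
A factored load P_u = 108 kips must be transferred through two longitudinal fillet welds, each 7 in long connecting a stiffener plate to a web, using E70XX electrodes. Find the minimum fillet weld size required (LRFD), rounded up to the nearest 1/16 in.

w = 3/8 in

E70XX → F_EXX = 70 ksi.
Total weld length L = 14 in.
Required throat t_e = P_u / (φ × 0.6 F_EXX × L) = 108 / (0.75 × 0.6 × 70 × 14) = 0.2449 in.
Required leg w = t_e / 0.707 = 0.3464 in → use 3/8 in.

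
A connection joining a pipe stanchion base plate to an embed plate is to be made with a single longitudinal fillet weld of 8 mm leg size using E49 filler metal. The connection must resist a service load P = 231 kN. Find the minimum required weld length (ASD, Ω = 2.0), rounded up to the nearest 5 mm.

L = 280 mm

E49XX → F_EXX = 490 MPa.
Throat t_e = 0.707 × 8 = 5.656 mm.
r_n/Ω = (0.6 × 490 × 5.656) / 2.0 = 831.4 N/mm = 0.8314 kN/mm.
L_req = P / (r_n/Ω) = 231 / 0.8314 = 277.8 mm total.
Round up → use L = 280 mm.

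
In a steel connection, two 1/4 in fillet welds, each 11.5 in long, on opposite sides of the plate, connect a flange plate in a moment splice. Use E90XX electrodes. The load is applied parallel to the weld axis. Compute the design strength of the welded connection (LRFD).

φR_n ≈ 165 kip

E90XX → F_EXX = 90 ksi.
Effective throat t_e = 0.707 × 0.25 = 0.1767 in.
Total length L = 23 in; A_we = 0.1767 × 23 = 4.065 in².
F_nw = 0.6 F_EXX = 0.6 × 90 = 54 ksi.
φR_n = 0.75 × 54 × 4.065 = 164.6 kip.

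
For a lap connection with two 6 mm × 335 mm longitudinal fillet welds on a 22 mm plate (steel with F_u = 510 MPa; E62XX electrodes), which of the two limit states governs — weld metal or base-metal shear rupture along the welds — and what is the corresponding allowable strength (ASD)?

E62XX → F_EXX = 620 MPa.
t_e = 0.707 × 6 = 4.242 mm; L = 670 mm.
Weld metal: R_n/Ω = (1/2.0) × 0.6 × 620 × 4.242 × 670 × 10⁻³ = 528.6 kN.
Base metal (shear rupture): R_n/Ω = (1/2.0) × 0.6 × 510 × 22 × 670 × 10⁻³ = 2255 kN.
Governing: weld metal.

R_n/Ω ≈ 529 kN (weld metal governs)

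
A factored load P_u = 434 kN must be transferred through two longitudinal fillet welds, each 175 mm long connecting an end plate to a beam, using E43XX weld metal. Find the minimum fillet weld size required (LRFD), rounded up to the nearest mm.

E43XX → F_EXX = 430 MPa.
Total weld length L = 350 mm.
Required throat t_e = P_u / (φ × 0.6 F_EXX × L) = 434 / (0.75 × 0.6 × 430 × 350 × 10⁻³) = 6.408 mm.
Required leg w = t_e / 0.707 = 9.064 mm → use 10 mm.

w = 10 mm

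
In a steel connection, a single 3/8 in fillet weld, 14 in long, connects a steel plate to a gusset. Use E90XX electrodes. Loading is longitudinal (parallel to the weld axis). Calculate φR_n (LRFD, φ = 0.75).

E90XX → F_EXX = 90 ksi.
Effective throat t_e = 0.707 × 0.375 = 0.2651 in.
Total length L = 14 in; A_we = 0.2651 × 14 = 3.712 in².
F_nw = 0.6 F_EXX = 0.6 × 90 = 54 ksi.
φR_n = 0.75 × 54 × 3.712 = 150.3 kip.

φR_n ≈ 150 kip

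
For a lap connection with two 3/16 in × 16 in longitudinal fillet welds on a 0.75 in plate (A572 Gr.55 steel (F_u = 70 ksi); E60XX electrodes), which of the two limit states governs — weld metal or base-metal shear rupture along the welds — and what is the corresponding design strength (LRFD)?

E60XX → F_EXX = 60 ksi.
t_e = 0.707 × 0.1875 = 0.1326 in; L = 32 in.
Weld metal: φR_n = 0.75 × 0.6 × 60 × 0.1326 × 32 = 114.5 kip.
Base metal (shear rupture): φR_n = 0.75 × 0.6 × 70 × 0.75 × 32 = 756 kip.
Governing: weld metal.

φR_n ≈ 115 kip (weld metal governs)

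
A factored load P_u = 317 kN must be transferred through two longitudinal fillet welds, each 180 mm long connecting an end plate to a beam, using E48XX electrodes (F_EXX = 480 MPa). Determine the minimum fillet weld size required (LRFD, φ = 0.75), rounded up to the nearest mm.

w = 6 mm

Total weld length L = 360 mm.
Required throat t_e = P_u / (φ × 0.6 F_EXX × L) = 317 / (0.75 × 0.6 × 480 × 360 × 10⁻³) = 4.077 mm.
Required leg w = t_e / 0.707 = 5.766 mm → use 6 mm.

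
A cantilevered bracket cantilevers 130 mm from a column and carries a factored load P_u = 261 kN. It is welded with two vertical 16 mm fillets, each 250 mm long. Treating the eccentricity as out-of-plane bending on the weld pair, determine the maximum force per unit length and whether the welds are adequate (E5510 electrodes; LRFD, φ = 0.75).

f_max ≈ 1710 N/mm; adequate

E55XX → F_EXX = 550 MPa.
L_w = 2 × 250 = 500 mm; section modulus (unit throat) S = 2 × L²/6 = 20830 mm².
Direct shear f_v = P/L_w = 261×10³/500 = 522 N/mm.
Moment M = P × e = 261×10³ × 130 = 33930000 N·mm; bending f_b = M/S = 1629 N/mm.
f_max = √(f_v² + f_b²) = √(522² + 1629²) = 1710 N/mm.
φr_n = 0.75 × 0.6 × 550 × (0.707 × 16) = 2800 N/mm → adequate.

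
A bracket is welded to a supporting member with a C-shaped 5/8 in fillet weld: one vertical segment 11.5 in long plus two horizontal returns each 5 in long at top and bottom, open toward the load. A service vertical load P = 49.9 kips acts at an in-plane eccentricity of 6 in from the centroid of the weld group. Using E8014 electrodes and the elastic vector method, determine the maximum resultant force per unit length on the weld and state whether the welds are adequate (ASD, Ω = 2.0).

E80XX → F_EXX = 80 ksi.
Total weld length L_w = 21.5 in. Treat welds as unit-width lines.
Centroid: x̄ = 2×5×2.5 / 21.5 = 1.163 in from the vertical weld.
Polar moment about centroid: J = I_x + I_y = [11.5³/12 + 2×5×5.75²] + [11.5×1.163² + 2(5³/12 + 5×1.337²)] = 511.6 in³.
Direct shear f_v = P/L_w = 49.9 / 21.5 = 2.321 kip/in (vertical).
Torsion M = P·e = 49.9 × 6 = 299.4 kip·in.
Critical point at (x, y) = (3.837, 5.75) from centroid. f_tx = M·y/J = 3.365 kip/in; f_ty = M·x/J = 2.245 kip/in.
Resultant f_max = √[f_tx² + (f_v + f_ty)²] = √[3.365² + (2.321 + 2.245)²] = 5.672 kip/in.
Capacity per unit length: r_n/Ω = (1/2.0) × 0.6 × 80 × (0.707 × 0.625) = 10.6 kip/in.
5.672 ≤ 10.6 → adequate.

f_max ≈ 5.67 kip/in; adequate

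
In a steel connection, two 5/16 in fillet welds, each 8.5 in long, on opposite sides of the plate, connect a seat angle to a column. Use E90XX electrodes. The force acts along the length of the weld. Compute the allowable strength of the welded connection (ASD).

R_n/Ω ≈ 101 kip

E90XX → F_EXX = 90 ksi.
Effective throat t_e = 0.707 × 0.3125 = 0.2209 in.
Total length L = 17 in; A_we = 0.2209 × 17 = 3.756 in².
F_nw = 0.6 F_EXX = 0.6 × 90 = 54 ksi.
R_n = 54 × 3.756 = 202.8 kip; R_n/Ω = 202.8/2.0 = 101.4 kip.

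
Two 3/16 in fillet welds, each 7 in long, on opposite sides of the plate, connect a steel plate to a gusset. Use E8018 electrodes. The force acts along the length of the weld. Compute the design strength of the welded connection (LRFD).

E80XX → F_EXX = 80 ksi.
Effective throat t_e = 0.707 × 0.1875 = 0.1326 in.
Total length L = 14 in; A_we = 0.1326 × 14 = 1.856 in².
F_nw = 0.6 F_EXX = 0.6 × 80 = 48 ksi.
φR_n = 0.75 × 48 × 1.856 = 66.81 kips.

φR_n ≈ 66.8 kips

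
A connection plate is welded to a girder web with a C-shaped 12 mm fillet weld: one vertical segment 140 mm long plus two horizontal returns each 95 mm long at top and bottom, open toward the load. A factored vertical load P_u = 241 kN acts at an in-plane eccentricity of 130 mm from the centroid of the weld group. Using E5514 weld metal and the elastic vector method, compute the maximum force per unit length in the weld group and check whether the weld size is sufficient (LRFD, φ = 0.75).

f_max ≈ 2620 N/mm; NOT adequate

E55XX → F_EXX = 550 MPa.
Total weld length L_w = 330 mm. Treat welds as unit-width lines.
Centroid: x̄ = 2×95×47.5 / 330 = 27.35 mm from the vertical weld.
Polar moment about centroid: J = I_x + I_y = [140³/12 + 2×95×70²] + [140×27.35² + 2(95³/12 + 95×20.15²)] = 1484000 mm³.
Direct shear f_v = P/L_w = 241×10³ / 330 = 730.3 N/mm (vertical).
Torsion M = P·e = 241×10³ × 130 = 31330000 N·mm.
Critical point at (x, y) = (67.65, 70) from centroid. f_tx = M·y/J = 1477 N/mm; f_ty = M·x/J = 1428 N/mm.
Resultant f_max = √[f_tx² + (f_v + f_ty)²] = √[1477² + (730.3 + 1428)²] = 2615 N/mm.
Capacity per unit length: φr_n = 0.75 × 0.6 × 550 × (0.707 × 12) = 2100 N/mm.
2615 > 2100 → NOT adequate.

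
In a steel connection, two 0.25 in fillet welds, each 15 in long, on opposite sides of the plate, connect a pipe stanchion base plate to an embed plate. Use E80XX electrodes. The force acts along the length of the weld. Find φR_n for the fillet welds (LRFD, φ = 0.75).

E80XX → F_EXX = 80 ksi.
Effective throat t_e = 0.707 × 0.25 = 0.1767 in.
Total length L = 30 in; A_we = 0.1767 × 30 = 5.302 in².
F_nw = 0.6 F_EXX = 0.6 × 80 = 48 ksi.
φR_n = 0.75 × 48 × 5.302 = 190.9 kip.

φR_n ≈ 191 kip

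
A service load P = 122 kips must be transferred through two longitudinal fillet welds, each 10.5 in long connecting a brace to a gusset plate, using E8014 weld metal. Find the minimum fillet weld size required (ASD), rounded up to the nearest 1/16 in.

w = 3/8 in

E80XX → F_EXX = 80 ksi.
Total weld length L = 21 in.
Required throat t_e = P × Ω / (0.6 F_EXX × L) = 122 × 2.0 / (0.6 × 80 × 21) = 0.2421 in.
Required leg w = t_e / 0.707 = 0.3424 in → use 3/8 in.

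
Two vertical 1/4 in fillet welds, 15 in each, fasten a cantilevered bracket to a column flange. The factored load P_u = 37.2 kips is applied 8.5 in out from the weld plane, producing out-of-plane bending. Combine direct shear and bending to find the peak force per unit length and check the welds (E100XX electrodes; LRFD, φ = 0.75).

f_max ≈ 4.39 kip/in; adequate

E100XX → F_EXX = 100 ksi.
L_w = 2 × 15 = 30 in; section modulus (unit throat) S = 2 × L²/6 = 75 in².
Direct shear f_v = P/L_w = 37.2/30 = 1.24 kip/in.
Moment M = P × e = 37.2 × 8.5 = 316.2 kip·in; bending f_b = M/S = 4.216 kip/in.
f_max = √(f_v² + f_b²) = √(1.24² + 4.216²) = 4.395 kip/in.
φr_n = 0.75 × 0.6 × 100 × (0.707 × 0.25) = 7.954 kip/in → adequate.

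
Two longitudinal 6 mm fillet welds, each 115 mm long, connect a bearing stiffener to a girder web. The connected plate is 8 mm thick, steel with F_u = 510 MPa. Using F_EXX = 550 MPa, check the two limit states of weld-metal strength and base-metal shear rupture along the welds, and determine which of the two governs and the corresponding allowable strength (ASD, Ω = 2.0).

R_n/Ω ≈ 161 kN (weld metal governs)

t_e = 0.707 × 6 = 4.242 mm; L = 230 mm.
Weld metal: R_n/Ω = (1/2.0) × 0.6 × 550 × 4.242 × 230 × 10⁻³ = 161 kN.
Base metal (shear rupture): R_n/Ω = (1/2.0) × 0.6 × 510 × 8 × 230 × 10⁻³ = 281.5 kN.
Governing: weld metal.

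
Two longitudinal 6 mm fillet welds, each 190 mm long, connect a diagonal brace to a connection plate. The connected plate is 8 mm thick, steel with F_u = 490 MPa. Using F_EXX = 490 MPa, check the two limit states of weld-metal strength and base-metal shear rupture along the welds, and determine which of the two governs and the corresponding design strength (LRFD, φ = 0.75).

t_e = 0.707 × 6 = 4.242 mm; L = 380 mm.
Weld metal: φR_n = 0.75 × 0.6 × 490 × 4.242 × 380 × 10⁻³ = 355.4 kN.
Base metal (shear rupture): φR_n = 0.75 × 0.6 × 490 × 8 × 380 × 10⁻³ = 670.3 kN.
Governing: weld metal.

φR_n ≈ 355 kN (weld metal governs)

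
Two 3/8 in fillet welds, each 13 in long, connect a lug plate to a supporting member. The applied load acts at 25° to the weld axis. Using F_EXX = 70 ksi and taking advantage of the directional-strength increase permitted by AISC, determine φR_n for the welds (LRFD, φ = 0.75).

φR_n ≈ 247 kip

t_e = 0.707 × 0.375 = 0.2651 in; A_we = 0.2651 × 26 = 6.893 in².
Directional factor: 1.0 + 0.5 sin^1.5(25°) = 1.137.
F_nw = 0.6 × 70 × 1.137 = 47.77 ksi.
φR_n = 0.75 × 47.77 × 6.893 = 247 kip.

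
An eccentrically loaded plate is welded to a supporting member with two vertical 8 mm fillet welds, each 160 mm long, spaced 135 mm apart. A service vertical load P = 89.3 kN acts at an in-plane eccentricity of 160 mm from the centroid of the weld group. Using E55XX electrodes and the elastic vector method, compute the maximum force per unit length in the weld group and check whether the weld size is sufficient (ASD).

E55XX → F_EXX = 550 MPa.
Total weld length L_w = 320 mm. Treat welds as unit-width lines.
Polar moment about centroid: J = 2[d³/12 + d(b/2)²] = 2[160³/12 + 160×67.5²] = 2141000 mm³.
Direct shear f_v = P/L_w = 89.3×10³ / 320 = 279.1 N/mm (vertical).
Torsion M = P·e = 89.3×10³ × 160 = 14288000 N·mm.
Critical point at (x, y) = (67.5, 80) from centroid. f_tx = M·y/J = 534 N/mm; f_ty = M·x/J = 450.5 N/mm.
Resultant f_max = √[f_tx² + (f_v + f_ty)²] = √[534² + (279.1 + 450.5)²] = 904.1 N/mm.
Capacity per unit length: r_n/Ω = (1/2.0) × 0.6 × 550 × (0.707 × 8) = 933.2 N/mm.
904.1 ≤ 933.2 → adequate.

f_max ≈ 904 N/mm; adequate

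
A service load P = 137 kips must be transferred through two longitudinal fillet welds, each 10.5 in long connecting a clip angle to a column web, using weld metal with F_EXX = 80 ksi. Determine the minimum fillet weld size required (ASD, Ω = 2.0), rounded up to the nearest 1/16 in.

w = 7/16 in

Total weld length L = 21 in.
Required throat t_e = P × Ω / (0.6 F_EXX × L) = 137 × 2.0 / (0.6 × 80 × 21) = 0.2718 in.
Required leg w = t_e / 0.707 = 0.3845 in → use 7/16 in.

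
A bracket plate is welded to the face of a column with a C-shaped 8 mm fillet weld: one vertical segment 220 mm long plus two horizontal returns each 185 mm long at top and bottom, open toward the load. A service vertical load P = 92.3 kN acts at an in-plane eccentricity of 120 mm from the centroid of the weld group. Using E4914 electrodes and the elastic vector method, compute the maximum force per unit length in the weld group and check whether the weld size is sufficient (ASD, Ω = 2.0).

E49XX → F_EXX = 490 MPa.
Total weld length L_w = 590 mm. Treat welds as unit-width lines.
Centroid: x̄ = 2×185×92.5 / 590 = 58.01 mm from the vertical weld.
Polar moment about centroid: J = I_x + I_y = [220³/12 + 2×185×110²] + [220×58.01² + 2(185³/12 + 185×34.49²)] = 7600000 mm³.
Direct shear f_v = P/L_w = 92.3×10³ / 590 = 156.4 N/mm (vertical).
Torsion M = P·e = 92.3×10³ × 120 = 11076000 N·mm.
Critical point at (x, y) = (127, 110) from centroid. f_tx = M·y/J = 160.3 N/mm; f_ty = M·x/J = 185.1 N/mm.
Resultant f_max = √[f_tx² + (f_v + f_ty)²] = √[160.3² + (156.4 + 185.1)²] = 377.3 N/mm.
Capacity per unit length: r_n/Ω = (1/2.0) × 0.6 × 490 × (0.707 × 8) = 831.4 N/mm.
377.3 ≤ 831.4 → adequate.

f_max ≈ 377 N/mm; adequate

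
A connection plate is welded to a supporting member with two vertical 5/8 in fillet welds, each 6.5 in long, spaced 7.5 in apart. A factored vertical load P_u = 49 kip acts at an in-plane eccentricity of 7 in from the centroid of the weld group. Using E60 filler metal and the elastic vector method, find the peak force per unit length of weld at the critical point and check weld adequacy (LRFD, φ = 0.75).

E60XX → F_EXX = 60 ksi.
Total weld length L_w = 13 in. Treat welds as unit-width lines.
Polar moment about centroid: J = 2[d³/12 + d(b/2)²] = 2[6.5³/12 + 6.5×3.75²] = 228.6 in³.
Direct shear f_v = P/L_w = 49 / 13 = 3.769 kip/in (vertical).
Torsion M = P·e = 49 × 7 = 343 kip·in.
Critical point at (x, y) = (3.75, 3.25) from centroid. f_tx = M·y/J = 4.877 kip/in; f_ty = M·x/J = 5.627 kip/in.
Resultant f_max = √[f_tx² + (f_v + f_ty)²] = √[4.877² + (3.769 + 5.627)²] = 10.59 kip/in.
Capacity per unit length: φr_n = 0.75 × 0.6 × 60 × (0.707 × 0.625) = 11.93 kip/in.
10.59 ≤ 11.93 → adequate.

f_max ≈ 10.6 kip/in; adequate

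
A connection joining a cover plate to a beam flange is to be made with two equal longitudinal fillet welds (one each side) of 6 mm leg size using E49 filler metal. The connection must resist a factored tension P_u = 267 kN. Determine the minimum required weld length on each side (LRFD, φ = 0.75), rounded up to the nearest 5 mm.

E49XX → F_EXX = 490 MPa.
Throat t_e = 0.707 × 6 = 4.242 mm.
φr_n = 0.75 × 0.6 × 490 × 4.242 × 10⁻³ = 0.9354 kN/mm.
L_req = P_u / φr_n = 267 / 0.9354 = 285.5 mm total.
Per side: 285.5 / 2 = 142.7 mm.
Round up → use L = 145 mm on each side.

L = 145 mm on each side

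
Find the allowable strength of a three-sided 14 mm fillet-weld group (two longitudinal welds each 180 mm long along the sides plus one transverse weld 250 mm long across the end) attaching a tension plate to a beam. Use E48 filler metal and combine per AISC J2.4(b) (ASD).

R_n/Ω ≈ 971 kN

E48XX → F_EXX = 480 MPa.
t_e = 0.707 × 14 = 9.898 mm.
R_nwl = 0.6 × 480 × 9.898 × 360 × 10⁻³ = 1026 kN (longitudinal, 2 welds).
R_nwt = 0.6 × 480 × 9.898 × 250 × 10⁻³ = 712.7 kN (transverse, base value).
(i) R_nwl + R_nwt = 1739 kN; (ii) 0.85 R_nwl + 1.5 R_nwt = 1941 kN.
R_n = max = 1941 kN [governs: (ii)]; R_n/Ω = 970.6 kN.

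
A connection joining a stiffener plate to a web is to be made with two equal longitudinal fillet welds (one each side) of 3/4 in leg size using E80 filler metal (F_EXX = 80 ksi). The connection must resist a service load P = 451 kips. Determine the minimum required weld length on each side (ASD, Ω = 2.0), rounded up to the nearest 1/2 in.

Throat t_e = 0.707 × 0.75 = 0.5302 in.
r_n/Ω = (0.6 × 80 × 0.5302) / 2.0 = 12.73 kip/in.
L_req = P / (r_n/Ω) = 451 / 12.73 = 35.44 in total.
Per side: 35.44 / 2 = 17.72 in.
Round up → use L = 18 in on each side.

L = 18 in on each side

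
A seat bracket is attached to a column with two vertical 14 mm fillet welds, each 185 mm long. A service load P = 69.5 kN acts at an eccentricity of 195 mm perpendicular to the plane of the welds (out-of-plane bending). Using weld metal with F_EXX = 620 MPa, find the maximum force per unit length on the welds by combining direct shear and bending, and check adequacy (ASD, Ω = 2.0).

f_max ≈ 1200 N/mm; adequate

L_w = 2 × 185 = 370 mm; section modulus (unit throat) S = 2 × L²/6 = 11410 mm².
Direct shear f_v = P/L_w = 69.5×10³/370 = 187.8 N/mm.
Moment M = P × e = 69.5×10³ × 195 = 13552000 N·mm; bending f_b = M/S = 1188 N/mm.
f_max = √(f_v² + f_b²) = √(187.8² + 1188²) = 1203 N/mm.
r_n/Ω = (1/2.0) × 0.6 × 620 × (0.707 × 14) = 1841 N/mm → adequate.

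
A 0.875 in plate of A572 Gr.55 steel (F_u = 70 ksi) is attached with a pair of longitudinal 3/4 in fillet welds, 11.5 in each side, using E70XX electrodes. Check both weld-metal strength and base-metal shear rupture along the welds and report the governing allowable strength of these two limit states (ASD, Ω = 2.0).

R_n/Ω ≈ 256 kips (weld metal governs)

E70XX → F_EXX = 70 ksi.
t_e = 0.707 × 0.75 = 0.5302 in; L = 23 in.
Weld metal: R_n/Ω = (1/2.0) × 0.6 × 70 × 0.5302 × 23 = 256.1 kips.
Base metal (shear rupture): R_n/Ω = (1/2.0) × 0.6 × 70 × 0.875 × 23 = 422.6 kips.
Governing: weld metal.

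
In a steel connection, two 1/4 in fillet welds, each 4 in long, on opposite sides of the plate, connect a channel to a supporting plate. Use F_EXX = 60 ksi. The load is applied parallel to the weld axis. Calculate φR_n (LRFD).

φR_n ≈ 38.2 kips

Effective throat t_e = 0.707 × 0.25 = 0.1767 in.
Total length L = 8 in; A_we = 0.1767 × 8 = 1.414 in².
F_nw = 0.6 F_EXX = 0.6 × 60 = 36 ksi.
φR_n = 0.75 × 36 × 1.414 = 38.18 kips.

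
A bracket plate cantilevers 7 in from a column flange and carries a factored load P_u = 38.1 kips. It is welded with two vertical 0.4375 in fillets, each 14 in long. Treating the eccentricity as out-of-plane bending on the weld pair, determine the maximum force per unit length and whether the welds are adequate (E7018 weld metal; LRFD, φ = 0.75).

f_max ≈ 4.3 kip/in; adequate

E70XX → F_EXX = 70 ksi.
L_w = 2 × 14 = 28 in; section modulus (unit throat) S = 2 × L²/6 = 65.33 in².
Direct shear f_v = P/L_w = 38.1/28 = 1.361 kip/in.
Moment M = P × e = 38.1 × 7 = 266.7 kip·in; bending f_b = M/S = 4.082 kip/in.
f_max = √(f_v² + f_b²) = √(1.361² + 4.082²) = 4.303 kip/in.
φr_n = 0.75 × 0.6 × 70 × (0.707 × 0.4375) = 9.743 kip/in → adequate.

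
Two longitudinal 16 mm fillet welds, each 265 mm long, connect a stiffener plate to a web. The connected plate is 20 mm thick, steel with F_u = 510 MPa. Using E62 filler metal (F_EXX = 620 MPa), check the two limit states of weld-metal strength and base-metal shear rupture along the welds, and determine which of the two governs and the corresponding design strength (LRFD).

t_e = 0.707 × 16 = 11.31 mm; L = 530 mm.
Weld metal: φR_n = 0.75 × 0.6 × 620 × 11.31 × 530 × 10⁻³ = 1673 kN.
Base metal (shear rupture): φR_n = 0.75 × 0.6 × 510 × 20 × 530 × 10⁻³ = 2433 kN.
Governing: weld metal.

φR_n ≈ 1670 kN (weld metal governs)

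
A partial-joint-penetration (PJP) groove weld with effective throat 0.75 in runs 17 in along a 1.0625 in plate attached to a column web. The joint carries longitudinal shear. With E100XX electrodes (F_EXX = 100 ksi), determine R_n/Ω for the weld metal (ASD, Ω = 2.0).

R_n/Ω ≈ 382 kip

Effective throat (given) t_e = 0.75 in.
A_we = 0.75 × 17 = 12.75 in².
F_nw = 0.6 F_EXX = 60 ksi.
R_n/Ω = (60 × 12.75) / 2.0 = 382.5 kip.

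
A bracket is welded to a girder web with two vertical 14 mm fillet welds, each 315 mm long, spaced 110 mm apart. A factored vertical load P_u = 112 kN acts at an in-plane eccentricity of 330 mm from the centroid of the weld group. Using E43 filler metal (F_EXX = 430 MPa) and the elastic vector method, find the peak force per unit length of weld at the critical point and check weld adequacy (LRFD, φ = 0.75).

Total weld length L_w = 630 mm. Treat welds as unit-width lines.
Polar moment about centroid: J = 2[d³/12 + d(b/2)²] = 2[315³/12 + 315×55²] = 7115000 mm³.
Direct shear f_v = P/L_w = 112×10³ / 630 = 177.8 N/mm (vertical).
Torsion M = P·e = 112×10³ × 330 = 36960000 N·mm.
Critical point at (x, y) = (55, 157.5) from centroid. f_tx = M·y/J = 818.2 N/mm; f_ty = M·x/J = 285.7 N/mm.
Resultant f_max = √[f_tx² + (f_v + f_ty)²] = √[818.2² + (177.8 + 285.7)²] = 940.3 N/mm.
Capacity per unit length: φr_n = 0.75 × 0.6 × 430 × (0.707 × 14) = 1915 N/mm.
940.3 ≤ 1915 → adequate.

f_max ≈ 940 N/mm; adequate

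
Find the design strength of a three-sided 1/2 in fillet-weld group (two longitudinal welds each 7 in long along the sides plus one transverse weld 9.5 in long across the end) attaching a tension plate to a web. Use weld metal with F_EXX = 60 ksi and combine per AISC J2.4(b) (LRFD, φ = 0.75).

t_e = 0.707 × 0.5 = 0.3535 in.
R_nwl = 0.6 × 60 × 0.3535 × 14 = 178.2 kips (longitudinal, 2 welds).
R_nwt = 0.6 × 60 × 0.3535 × 9.5 = 120.9 kips (transverse, base value).
(i) R_nwl + R_nwt = 299.1 kips; (ii) 0.85 R_nwl + 1.5 R_nwt = 332.8 kips.
R_n = max = 332.8 kips [governs: (ii)]; φR_n = 249.6 kips.

φR_n ≈ 250 kips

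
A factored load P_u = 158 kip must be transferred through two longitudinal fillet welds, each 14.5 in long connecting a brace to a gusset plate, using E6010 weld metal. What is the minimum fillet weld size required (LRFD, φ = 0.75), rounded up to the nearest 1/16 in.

E60XX → F_EXX = 60 ksi.
Total weld length L = 29 in.
Required throat t_e = P_u / (φ × 0.6 F_EXX × L) = 158 / (0.75 × 0.6 × 60 × 29) = 0.2018 in.
Required leg w = t_e / 0.707 = 0.2854 in → use 5/16 in.

w = 5/16 in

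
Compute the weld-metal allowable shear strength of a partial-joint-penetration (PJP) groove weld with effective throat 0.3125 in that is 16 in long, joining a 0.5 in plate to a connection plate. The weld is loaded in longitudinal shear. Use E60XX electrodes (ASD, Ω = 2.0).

R_n/Ω ≈ 90 kips

E60XX → F_EXX = 60 ksi.
Effective throat (given) t_e = 0.3125 in.
A_we = 0.3125 × 16 = 5 in².
F_nw = 0.6 F_EXX = 36 ksi.
R_n/Ω = (36 × 5) / 2.0 = 90 kips.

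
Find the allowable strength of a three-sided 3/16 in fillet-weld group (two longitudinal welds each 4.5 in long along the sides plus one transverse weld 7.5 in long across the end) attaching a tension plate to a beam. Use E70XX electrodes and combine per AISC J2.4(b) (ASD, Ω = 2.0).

E70XX → F_EXX = 70 ksi.
t_e = 0.707 × 0.1875 = 0.1326 in.
R_nwl = 0.6 × 70 × 0.1326 × 9 = 50.11 kips (longitudinal, 2 welds).
R_nwt = 0.6 × 70 × 0.1326 × 7.5 = 41.76 kips (transverse, base value).
(i) R_nwl + R_nwt = 91.87 kips; (ii) 0.85 R_nwl + 1.5 R_nwt = 105.2 kips.
R_n = max = 105.2 kips [governs: (ii)]; R_n/Ω = 52.61 kips.

R_n/Ω ≈ 52.6 kips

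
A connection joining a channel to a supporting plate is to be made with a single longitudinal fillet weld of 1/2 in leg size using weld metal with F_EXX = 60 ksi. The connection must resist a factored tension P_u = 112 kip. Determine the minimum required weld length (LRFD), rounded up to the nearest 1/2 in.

L = 12 in

Throat t_e = 0.707 × 0.5 = 0.3535 in.
φr_n = 0.75 × 0.6 × 60 × 0.3535 = 9.544 kip/in.
L_req = P_u / φr_n = 112 / 9.544 = 11.73 in total.
Round up → use L = 12 in.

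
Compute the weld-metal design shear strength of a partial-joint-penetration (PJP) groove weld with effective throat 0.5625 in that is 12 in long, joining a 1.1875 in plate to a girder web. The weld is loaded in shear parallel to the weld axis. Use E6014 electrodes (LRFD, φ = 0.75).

φR_n ≈ 182 kips

E60XX → F_EXX = 60 ksi.
Effective throat (given) t_e = 0.5625 in.
A_we = 0.5625 × 12 = 6.75 in².
F_nw = 0.6 F_EXX = 36 ksi.
φR_n = 0.75 × 36 × 6.75 = 182.2 kips.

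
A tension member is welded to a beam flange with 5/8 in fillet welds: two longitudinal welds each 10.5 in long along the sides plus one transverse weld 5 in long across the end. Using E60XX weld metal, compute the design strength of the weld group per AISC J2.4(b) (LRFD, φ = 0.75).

E60XX → F_EXX = 60 ksi.
t_e = 0.707 × 0.625 = 0.4419 in.
R_nwl = 0.6 × 60 × 0.4419 × 21 = 334.1 kip (longitudinal, 2 welds).
R_nwt = 0.6 × 60 × 0.4419 × 5 = 79.54 kip (transverse, base value).
(i) R_nwl + R_nwt = 413.6 kip; (ii) 0.85 R_nwl + 1.5 R_nwt = 403.3 kip.
R_n = max = 413.6 kip [governs: (i)]; φR_n = 310.2 kip.

φR_n ≈ 310 kip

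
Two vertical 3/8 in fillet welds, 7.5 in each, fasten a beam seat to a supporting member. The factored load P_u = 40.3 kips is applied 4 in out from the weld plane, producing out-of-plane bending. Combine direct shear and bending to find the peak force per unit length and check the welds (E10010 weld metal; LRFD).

E100XX → F_EXX = 100 ksi.
L_w = 2 × 7.5 = 15 in; section modulus (unit throat) S = 2 × L²/6 = 18.75 in².
Direct shear f_v = P/L_w = 40.3/15 = 2.687 kip/in.
Moment M = P × e = 40.3 × 4 = 161.2 kip·in; bending f_b = M/S = 8.597 kip/in.
f_max = √(f_v² + f_b²) = √(2.687² + 8.597²) = 9.007 kip/in.
φr_n = 0.75 × 0.6 × 100 × (0.707 × 0.375) = 11.93 kip/in → adequate.

f_max ≈ 9.01 kip/in; adequate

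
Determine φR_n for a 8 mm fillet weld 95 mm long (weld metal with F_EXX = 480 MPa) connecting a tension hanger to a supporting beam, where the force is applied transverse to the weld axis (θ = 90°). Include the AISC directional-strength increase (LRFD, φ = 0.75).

φR_n ≈ 174 kN

t_e = 0.707 × 8 = 5.656 mm; A_we = 5.656 × 95 = 537.3 mm².
Directional factor: 1.0 + 0.5 sin^1.5(90°) = 1.5.
F_nw = 0.6 × 480 × 1.5 = 432 MPa.
φR_n = 0.75 × 432 × 537.3 × 10⁻³ = 174.1 kN.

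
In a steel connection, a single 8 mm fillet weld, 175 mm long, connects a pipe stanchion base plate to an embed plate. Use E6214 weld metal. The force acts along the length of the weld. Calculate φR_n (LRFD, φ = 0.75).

E62XX → F_EXX = 620 MPa.
Effective throat t_e = 0.707 × 8 = 5.656 mm.
Total length L = 175 mm; A_we = 5.656 × 175 = 989.8 mm².
F_nw = 0.6 F_EXX = 0.6 × 620 = 372 MPa.
φR_n = 0.75 × 372 × 989.8 × 10⁻³ = 276.2 kN.

φR_n ≈ 276 kN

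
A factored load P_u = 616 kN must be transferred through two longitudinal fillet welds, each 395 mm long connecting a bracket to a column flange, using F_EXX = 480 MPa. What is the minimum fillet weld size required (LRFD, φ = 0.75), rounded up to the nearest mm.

Total weld length L = 790 mm.
Required throat t_e = P_u / (φ × 0.6 F_EXX × L) = 616 / (0.75 × 0.6 × 480 × 790 × 10⁻³) = 3.61 mm.
Required leg w = t_e / 0.707 = 5.106 mm → use 6 mm.

w = 6 mm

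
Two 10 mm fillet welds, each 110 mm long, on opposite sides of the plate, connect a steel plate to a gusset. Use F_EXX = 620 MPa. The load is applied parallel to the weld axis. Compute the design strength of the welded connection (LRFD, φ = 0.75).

Effective throat t_e = 0.707 × 10 = 7.07 mm.
Total length L = 220 mm; A_we = 7.07 × 220 = 1555 mm².
F_nw = 0.6 F_EXX = 0.6 × 620 = 372 MPa.
φR_n = 0.75 × 372 × 1555 × 10⁻³ = 434 kN.

φR_n ≈ 434 kN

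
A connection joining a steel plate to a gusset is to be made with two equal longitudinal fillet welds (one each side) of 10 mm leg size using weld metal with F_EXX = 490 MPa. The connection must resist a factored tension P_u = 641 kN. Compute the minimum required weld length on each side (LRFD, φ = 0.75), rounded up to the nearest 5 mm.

L = 210 mm on each side

Throat t_e = 0.707 × 10 = 7.07 mm.
φr_n = 0.75 × 0.6 × 490 × 7.07 × 10⁻³ = 1.559 kN/mm.
L_req = P_u / φr_n = 641 / 1.559 = 411.2 mm total.
Per side: 411.2 / 2 = 205.6 mm.
Round up → use L = 210 mm on each side.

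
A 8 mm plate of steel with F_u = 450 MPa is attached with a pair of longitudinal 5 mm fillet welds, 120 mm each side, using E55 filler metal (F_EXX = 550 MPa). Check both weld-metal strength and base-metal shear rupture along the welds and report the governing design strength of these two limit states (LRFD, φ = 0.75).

t_e = 0.707 × 5 = 3.535 mm; L = 240 mm.
Weld metal: φR_n = 0.75 × 0.6 × 550 × 3.535 × 240 × 10⁻³ = 210 kN.
Base metal (shear rupture): φR_n = 0.75 × 0.6 × 450 × 8 × 240 × 10⁻³ = 388.8 kN.
Governing: weld metal.

φR_n ≈ 210 kN (weld metal governs)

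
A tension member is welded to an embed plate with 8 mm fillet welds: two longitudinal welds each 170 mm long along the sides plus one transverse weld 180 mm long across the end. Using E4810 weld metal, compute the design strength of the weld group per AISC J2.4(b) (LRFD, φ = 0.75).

φR_n ≈ 683 kN

E48XX → F_EXX = 480 MPa.
t_e = 0.707 × 8 = 5.656 mm.
R_nwl = 0.6 × 480 × 5.656 × 340 × 10⁻³ = 553.8 kN (longitudinal, 2 welds).
R_nwt = 0.6 × 480 × 5.656 × 180 × 10⁻³ = 293.2 kN (transverse, base value).
(i) R_nwl + R_nwt = 847 kN; (ii) 0.85 R_nwl + 1.5 R_nwt = 910.6 kN.
R_n = max = 910.6 kN [governs: (ii)]; φR_n = 682.9 kN.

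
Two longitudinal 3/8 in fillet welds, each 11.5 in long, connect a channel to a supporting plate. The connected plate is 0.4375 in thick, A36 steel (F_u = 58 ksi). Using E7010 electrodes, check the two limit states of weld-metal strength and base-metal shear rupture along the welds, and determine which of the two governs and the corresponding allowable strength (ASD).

E70XX → F_EXX = 70 ksi.
t_e = 0.707 × 0.375 = 0.2651 in; L = 23 in.
Weld metal: R_n/Ω = (1/2.0) × 0.6 × 70 × 0.2651 × 23 = 128.1 kips.
Base metal (shear rupture): R_n/Ω = (1/2.0) × 0.6 × 58 × 0.4375 × 23 = 175.1 kips.
Governing: weld metal.

R_n/Ω ≈ 128 kips (weld metal governs)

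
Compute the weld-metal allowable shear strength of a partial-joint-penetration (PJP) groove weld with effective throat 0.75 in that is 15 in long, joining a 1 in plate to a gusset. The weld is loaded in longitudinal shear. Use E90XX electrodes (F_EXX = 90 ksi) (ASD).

R_n/Ω ≈ 304 kips

Effective throat (given) t_e = 0.75 in.
A_we = 0.75 × 15 = 11.25 in².
F_nw = 0.6 F_EXX = 54 ksi.
R_n/Ω = (54 × 11.25) / 2.0 = 303.8 kips.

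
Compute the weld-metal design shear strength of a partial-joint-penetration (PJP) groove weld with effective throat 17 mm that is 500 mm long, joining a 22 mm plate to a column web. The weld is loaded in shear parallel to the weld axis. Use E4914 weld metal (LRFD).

φR_n ≈ 1870 kN

E49XX → F_EXX = 490 MPa.
Effective throat (given) t_e = 17 mm.
A_we = 17 × 500 = 8500 mm².
F_nw = 0.6 F_EXX = 294 MPa.
φR_n = 0.75 × 294 × 8500 × 10⁻³ = 1874 kN.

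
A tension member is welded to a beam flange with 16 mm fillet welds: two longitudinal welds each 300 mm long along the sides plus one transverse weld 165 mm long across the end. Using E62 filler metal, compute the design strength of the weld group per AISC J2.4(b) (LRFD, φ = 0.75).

E62XX → F_EXX = 620 MPa.
t_e = 0.707 × 16 = 11.31 mm.
R_nwl = 0.6 × 620 × 11.31 × 600 × 10⁻³ = 2525 kN (longitudinal, 2 welds).
R_nwt = 0.6 × 620 × 11.31 × 165 × 10⁻³ = 694.3 kN (transverse, base value).
(i) R_nwl + R_nwt = 3219 kN; (ii) 0.85 R_nwl + 1.5 R_nwt = 3188 kN.
R_n = max = 3219 kN [governs: (i)]; φR_n = 2414 kN.

φR_n ≈ 2410 kN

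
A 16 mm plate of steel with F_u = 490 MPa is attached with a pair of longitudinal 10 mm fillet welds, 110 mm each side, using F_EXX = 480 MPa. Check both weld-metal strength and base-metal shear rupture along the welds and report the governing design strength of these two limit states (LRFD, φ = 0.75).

t_e = 0.707 × 10 = 7.07 mm; L = 220 mm.
Weld metal: φR_n = 0.75 × 0.6 × 480 × 7.07 × 220 × 10⁻³ = 336 kN.
Base metal (shear rupture): φR_n = 0.75 × 0.6 × 490 × 16 × 220 × 10⁻³ = 776.2 kN.
Governing: weld metal.

φR_n ≈ 336 kN (weld metal governs)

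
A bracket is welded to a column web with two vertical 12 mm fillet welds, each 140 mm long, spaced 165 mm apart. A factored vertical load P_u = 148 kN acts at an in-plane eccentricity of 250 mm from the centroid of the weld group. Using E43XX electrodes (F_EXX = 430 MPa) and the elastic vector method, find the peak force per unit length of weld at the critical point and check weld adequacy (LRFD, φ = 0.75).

Total weld length L_w = 280 mm. Treat welds as unit-width lines.
Polar moment about centroid: J = 2[d³/12 + d(b/2)²] = 2[140³/12 + 140×82.5²] = 2363000 mm³.
Direct shear f_v = P/L_w = 148×10³ / 280 = 528.6 N/mm (vertical).
Torsion M = P·e = 148×10³ × 250 = 37000000 N·mm.
Critical point at (x, y) = (82.5, 70) from centroid. f_tx = M·y/J = 1096 N/mm; f_ty = M·x/J = 1292 N/mm.
Resultant f_max = √[f_tx² + (f_v + f_ty)²] = √[1096² + (528.6 + 1292)²] = 2125 N/mm.
Capacity per unit length: φr_n = 0.75 × 0.6 × 430 × (0.707 × 12) = 1642 N/mm.
2125 > 1642 → NOT adequate.

f_max ≈ 2120 N/mm; NOT adequate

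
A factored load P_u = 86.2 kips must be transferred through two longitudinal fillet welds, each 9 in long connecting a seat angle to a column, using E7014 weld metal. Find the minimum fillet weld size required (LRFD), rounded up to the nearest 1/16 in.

w = 1/4 in

E70XX → F_EXX = 70 ksi.
Total weld length L = 18 in.
Required throat t_e = P_u / (φ × 0.6 F_EXX × L) = 86.2 / (0.75 × 0.6 × 70 × 18) = 0.152 in.
Required leg w = t_e / 0.707 = 0.215 in → use 1/4 in.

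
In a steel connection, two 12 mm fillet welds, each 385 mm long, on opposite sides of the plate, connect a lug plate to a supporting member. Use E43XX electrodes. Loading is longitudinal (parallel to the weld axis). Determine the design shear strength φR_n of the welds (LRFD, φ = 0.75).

E43XX → F_EXX = 430 MPa.
Effective throat t_e = 0.707 × 12 = 8.484 mm.
Total length L = 770 mm; A_we = 8.484 × 770 = 6533 mm².
F_nw = 0.6 F_EXX = 0.6 × 430 = 258 MPa.
φR_n = 0.75 × 258 × 6533 × 10⁻³ = 1264 kN.

φR_n ≈ 1260 kN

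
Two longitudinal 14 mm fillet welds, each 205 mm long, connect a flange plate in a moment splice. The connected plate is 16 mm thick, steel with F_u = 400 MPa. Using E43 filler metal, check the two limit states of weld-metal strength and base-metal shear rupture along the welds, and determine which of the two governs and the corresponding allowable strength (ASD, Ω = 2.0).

E43XX → F_EXX = 430 MPa.
t_e = 0.707 × 14 = 9.898 mm; L = 410 mm.
Weld metal: R_n/Ω = (1/2.0) × 0.6 × 430 × 9.898 × 410 × 10⁻³ = 523.5 kN.
Base metal (shear rupture): R_n/Ω = (1/2.0) × 0.6 × 400 × 16 × 410 × 10⁻³ = 787.2 kN.
Governing: weld metal.

R_n/Ω ≈ 524 kN (weld metal governs)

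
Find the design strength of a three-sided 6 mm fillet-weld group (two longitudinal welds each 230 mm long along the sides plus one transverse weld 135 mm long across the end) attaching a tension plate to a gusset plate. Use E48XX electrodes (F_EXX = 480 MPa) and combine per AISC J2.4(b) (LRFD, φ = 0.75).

t_e = 0.707 × 6 = 4.242 mm.
R_nwl = 0.6 × 480 × 4.242 × 460 × 10⁻³ = 562 kN (longitudinal, 2 welds).
R_nwt = 0.6 × 480 × 4.242 × 135 × 10⁻³ = 164.9 kN (transverse, base value).
(i) R_nwl + R_nwt = 726.9 kN; (ii) 0.85 R_nwl + 1.5 R_nwt = 725.1 kN.
R_n = max = 726.9 kN [governs: (i)]; φR_n = 545.2 kN.

φR_n ≈ 545 kN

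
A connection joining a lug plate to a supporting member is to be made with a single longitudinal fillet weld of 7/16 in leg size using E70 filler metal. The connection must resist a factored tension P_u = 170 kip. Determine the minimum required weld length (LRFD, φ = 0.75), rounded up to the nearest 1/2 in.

E70XX → F_EXX = 70 ksi.
Throat t_e = 0.707 × 0.4375 = 0.3093 in.
φr_n = 0.75 × 0.6 × 70 × 0.3093 = 9.743 kip/in.
L_req = P_u / φr_n = 170 / 9.743 = 17.45 in total.
Round up → use L = 17.5 in.

L = 17.5 in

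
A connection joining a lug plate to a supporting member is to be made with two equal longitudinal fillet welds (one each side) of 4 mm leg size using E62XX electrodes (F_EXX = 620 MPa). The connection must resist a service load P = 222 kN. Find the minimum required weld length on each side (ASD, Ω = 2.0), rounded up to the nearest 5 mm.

L = 215 mm on each side

Throat t_e = 0.707 × 4 = 2.828 mm.
r_n/Ω = (0.6 × 620 × 2.828) / 2.0 = 526 N/mm = 0.526 kN/mm.
L_req = P / (r_n/Ω) = 222 / 0.526 = 422 mm total.
Per side: 422 / 2 = 211 mm.
Round up → use L = 215 mm on each side.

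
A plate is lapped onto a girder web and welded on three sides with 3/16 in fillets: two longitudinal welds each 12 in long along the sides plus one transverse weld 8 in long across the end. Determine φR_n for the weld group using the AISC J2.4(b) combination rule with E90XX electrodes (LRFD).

φR_n ≈ 174 kips

E90XX → F_EXX = 90 ksi.
t_e = 0.707 × 0.1875 = 0.1326 in.
R_nwl = 0.6 × 90 × 0.1326 × 24 = 171.8 kips (longitudinal, 2 welds).
R_nwt = 0.6 × 90 × 0.1326 × 8 = 57.27 kips (transverse, base value).
(i) R_nwl + R_nwt = 229.1 kips; (ii) 0.85 R_nwl + 1.5 R_nwt = 231.9 kips.
R_n = max = 231.9 kips [governs: (ii)]; φR_n = 173.9 kips.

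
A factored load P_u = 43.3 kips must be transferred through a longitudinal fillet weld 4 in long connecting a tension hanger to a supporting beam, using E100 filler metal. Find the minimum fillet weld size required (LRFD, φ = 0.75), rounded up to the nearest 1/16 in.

w = 3/8 in

E100XX → F_EXX = 100 ksi.
Total weld length L = 4 in.
Required throat t_e = P_u / (φ × 0.6 F_EXX × L) = 43.3 / (0.75 × 0.6 × 100 × 4) = 0.2406 in.
Required leg w = t_e / 0.707 = 0.3402 in → use 3/8 in.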